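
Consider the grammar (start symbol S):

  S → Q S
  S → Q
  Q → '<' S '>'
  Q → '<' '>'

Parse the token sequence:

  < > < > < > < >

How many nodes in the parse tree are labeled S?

[S [Q < >] [S [Q < >] [S [Q < >] [S [Q < >]]]]]

4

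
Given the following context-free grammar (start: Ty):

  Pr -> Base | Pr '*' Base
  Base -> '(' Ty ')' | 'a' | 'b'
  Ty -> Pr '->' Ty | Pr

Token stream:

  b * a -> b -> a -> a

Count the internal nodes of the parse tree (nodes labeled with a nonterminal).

14

[Ty [Pr [Pr [Base b]] * [Base a]] -> [Ty [Pr [Base b]] -> [Ty [Pr [Base a]] -> [Ty [Pr [Base a]]]]]]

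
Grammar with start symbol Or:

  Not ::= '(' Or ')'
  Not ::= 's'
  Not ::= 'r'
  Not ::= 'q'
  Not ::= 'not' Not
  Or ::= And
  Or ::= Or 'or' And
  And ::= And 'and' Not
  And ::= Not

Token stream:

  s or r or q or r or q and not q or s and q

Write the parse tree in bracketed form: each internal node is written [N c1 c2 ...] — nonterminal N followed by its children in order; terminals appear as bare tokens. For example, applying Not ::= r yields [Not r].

Or
Or or And
Or or And or And
Or or And or And or And
Or or And or And or And or And
Or or And or And or And or And or And
And or And or And or And or And or And
Not or And or And or And or And or And
s or And or And or And or And or And
s or Not or And or And or And or And
s or r or And or And or And or And
s or r or Not or And or And or And
s or r or q or And or And or And
s or r or q or Not or And or And
s or r or q or r or And or And
s or r or q or r or And and Not or And
s or r or q or r or Not and Not or And
s or r or q or r or q and Not or And
s or r or q or r or q and not Not or And
s or r or q or r or q and not q or And
s or r or q or r or q and not q or And and Not
s or r or q or r or q and not q or Not and Not
s or r or q or r or q and not q or s and Not
s or r or q or r or q and not q or s and q

[Or [Or [Or [Or [Or [Or [And [Not s]]] or [And [Not r]]] or [And [Not q]]] or [And [Not r]]] or [And [And [Not q]] and [Not not [Not q]]]] or [And [And [Not s]] and [Not q]]]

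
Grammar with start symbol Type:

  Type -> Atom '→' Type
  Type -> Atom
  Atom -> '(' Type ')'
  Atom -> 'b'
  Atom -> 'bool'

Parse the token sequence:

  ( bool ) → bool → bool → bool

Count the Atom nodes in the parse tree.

[Type [Atom ( [Type [Atom bool]] )] → [Type [Atom bool] → [Type [Atom bool] → [Type [Atom bool]]]]]

5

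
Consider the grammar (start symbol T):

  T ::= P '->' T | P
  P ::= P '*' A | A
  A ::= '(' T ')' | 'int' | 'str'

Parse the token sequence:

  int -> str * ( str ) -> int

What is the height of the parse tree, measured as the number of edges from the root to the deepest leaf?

[T [P [A int]] -> [T [P [P [A str]] * [A ( [T [P [A str]]] )]] -> [T [P [A int]]]]]

7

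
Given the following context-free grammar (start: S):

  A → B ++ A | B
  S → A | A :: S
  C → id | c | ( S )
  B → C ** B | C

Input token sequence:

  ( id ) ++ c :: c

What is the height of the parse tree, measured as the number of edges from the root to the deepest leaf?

[S [A [B [C ( [S [A [B [C id]]]] )]] ++ [A [B [C c]]]] :: [S [A [B [C c]]]]]

8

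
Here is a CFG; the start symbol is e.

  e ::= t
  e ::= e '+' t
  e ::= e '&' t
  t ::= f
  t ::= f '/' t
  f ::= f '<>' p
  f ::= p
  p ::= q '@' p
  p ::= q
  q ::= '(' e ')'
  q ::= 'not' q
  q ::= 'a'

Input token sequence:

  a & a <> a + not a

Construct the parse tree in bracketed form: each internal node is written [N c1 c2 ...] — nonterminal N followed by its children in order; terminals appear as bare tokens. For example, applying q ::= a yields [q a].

[e [e [e [t [f [p [q a]]]]] & [t [f [f [p [q a]]] <> [p [q a]]]]] + [t [f [p [q not [q a]]]]]]

e
e + t
e & t + t
t & t + t
f & t + t
p & t + t
q & t + t
a & t + t
a & f + t
a & f <> p + t
a & p <> p + t
a & q <> p + t
a & a <> p + t
a & a <> q + t
a & a <> a + t
a & a <> a + f
a & a <> a + p
a & a <> a + q
a & a <> a + not q
a & a <> a + not a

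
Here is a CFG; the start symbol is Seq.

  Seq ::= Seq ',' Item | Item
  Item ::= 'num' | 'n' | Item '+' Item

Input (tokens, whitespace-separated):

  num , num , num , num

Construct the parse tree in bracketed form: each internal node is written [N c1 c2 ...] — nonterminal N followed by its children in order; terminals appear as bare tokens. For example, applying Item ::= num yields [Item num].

[Seq [Seq [Seq [Seq [Item num]] , [Item num]] , [Item num]] , [Item num]]

Seq
Seq , Item
Seq , Item , Item
Seq , Item , Item , Item
Item , Item , Item , Item
num , Item , Item , Item
num , num , Item , Item
num , num , num , Item
num , num , num , num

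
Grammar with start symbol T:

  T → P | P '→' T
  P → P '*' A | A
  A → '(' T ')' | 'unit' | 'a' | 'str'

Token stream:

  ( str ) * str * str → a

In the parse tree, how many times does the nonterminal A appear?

5

[T [P [P [P [A ( [T [P [A str]]] )]] * [A str]] * [A str]] → [T [P [A a]]]]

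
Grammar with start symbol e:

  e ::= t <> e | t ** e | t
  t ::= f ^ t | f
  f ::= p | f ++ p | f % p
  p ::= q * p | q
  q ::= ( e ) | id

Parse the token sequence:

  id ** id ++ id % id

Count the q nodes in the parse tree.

4

[e [t [f [p [q id]]]] ** [e [t [f [f [f [p [q id]]] ++ [p [q id]]] % [p [q id]]]]]]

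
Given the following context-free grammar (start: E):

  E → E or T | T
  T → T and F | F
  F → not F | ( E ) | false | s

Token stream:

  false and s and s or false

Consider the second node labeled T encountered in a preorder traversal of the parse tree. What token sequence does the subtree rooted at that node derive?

false and s

[E [E [T [T [T [F false]] and [F s]] and [F s]]] or [T [F false]]]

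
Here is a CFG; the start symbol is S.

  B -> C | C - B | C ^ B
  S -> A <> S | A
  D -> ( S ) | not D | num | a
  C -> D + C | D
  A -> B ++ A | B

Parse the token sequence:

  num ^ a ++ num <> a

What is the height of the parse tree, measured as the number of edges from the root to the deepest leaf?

[S [A [B [C [D num]] ^ [B [C [D a]]]] ++ [A [B [C [D num]]]]] <> [S [A [B [C [D a]]]]]]

6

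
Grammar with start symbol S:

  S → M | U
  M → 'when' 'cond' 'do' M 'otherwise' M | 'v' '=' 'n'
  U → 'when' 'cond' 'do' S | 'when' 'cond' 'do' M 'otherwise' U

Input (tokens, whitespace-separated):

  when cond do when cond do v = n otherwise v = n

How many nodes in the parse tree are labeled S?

[S [U when cond do [S [M when cond do [M v = n] otherwise [M v = n]]]]]

2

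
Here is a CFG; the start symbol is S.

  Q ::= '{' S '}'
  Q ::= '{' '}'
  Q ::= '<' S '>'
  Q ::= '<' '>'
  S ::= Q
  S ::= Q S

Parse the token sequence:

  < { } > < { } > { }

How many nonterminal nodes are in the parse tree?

[S [Q < [S [Q { }]] >] [S [Q < [S [Q { }]] >] [S [Q { }]]]]

10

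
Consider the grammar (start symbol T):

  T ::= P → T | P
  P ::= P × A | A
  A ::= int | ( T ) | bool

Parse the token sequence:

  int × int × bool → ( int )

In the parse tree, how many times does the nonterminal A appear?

5

[T [P [P [P [A int]] × [A int]] × [A bool]] → [T [P [A ( [T [P [A int]]] )]]]]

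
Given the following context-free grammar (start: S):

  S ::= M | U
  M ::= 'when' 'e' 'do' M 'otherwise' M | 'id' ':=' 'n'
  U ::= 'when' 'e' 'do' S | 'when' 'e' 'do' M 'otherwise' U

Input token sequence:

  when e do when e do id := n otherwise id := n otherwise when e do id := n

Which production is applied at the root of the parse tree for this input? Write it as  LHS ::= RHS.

S ::= U

[S [U when e do [M when e do [M id := n] otherwise [M id := n]] otherwise [U when e do [S [M id := n]]]]]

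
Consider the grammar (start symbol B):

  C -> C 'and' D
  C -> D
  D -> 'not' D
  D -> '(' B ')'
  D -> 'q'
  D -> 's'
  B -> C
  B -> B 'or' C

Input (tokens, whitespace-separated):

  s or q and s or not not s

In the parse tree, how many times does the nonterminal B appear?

3

[B [B [B [C [D s]]] or [C [C [D q]] and [D s]]] or [C [D not [D not [D s]]]]]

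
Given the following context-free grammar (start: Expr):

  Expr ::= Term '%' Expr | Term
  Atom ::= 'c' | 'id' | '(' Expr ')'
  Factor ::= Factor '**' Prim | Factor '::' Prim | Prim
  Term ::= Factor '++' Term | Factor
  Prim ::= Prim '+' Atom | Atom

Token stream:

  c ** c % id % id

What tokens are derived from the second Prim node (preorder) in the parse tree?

[Expr [Term [Factor [Factor [Prim [Atom c]]] ** [Prim [Atom c]]]] % [Expr [Term [Factor [Prim [Atom id]]]] % [Expr [Term [Factor [Prim [Atom id]]]]]]]

c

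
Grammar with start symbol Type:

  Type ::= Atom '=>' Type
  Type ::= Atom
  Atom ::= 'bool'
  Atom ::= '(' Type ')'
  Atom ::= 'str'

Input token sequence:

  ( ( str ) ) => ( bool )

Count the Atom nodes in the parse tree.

[Type [Atom ( [Type [Atom ( [Type [Atom str]] )]] )] => [Type [Atom ( [Type [Atom bool]] )]]]

5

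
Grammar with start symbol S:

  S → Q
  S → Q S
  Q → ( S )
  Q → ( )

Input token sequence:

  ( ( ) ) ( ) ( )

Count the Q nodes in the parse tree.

4

[S [Q ( [S [Q ( )]] )] [S [Q ( )] [S [Q ( )]]]]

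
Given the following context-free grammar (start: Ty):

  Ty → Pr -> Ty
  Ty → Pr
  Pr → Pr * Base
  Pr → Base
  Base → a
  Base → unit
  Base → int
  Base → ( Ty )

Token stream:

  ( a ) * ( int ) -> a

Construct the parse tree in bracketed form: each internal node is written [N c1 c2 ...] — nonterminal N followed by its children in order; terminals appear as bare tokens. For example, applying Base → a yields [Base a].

[Ty [Pr [Pr [Base ( [Ty [Pr [Base a]]] )]] * [Base ( [Ty [Pr [Base int]]] )]] -> [Ty [Pr [Base a]]]]

Ty
Pr -> Ty
Pr * Base -> Ty
Base * Base -> Ty
( Ty ) * Base -> Ty
( Pr ) * Base -> Ty
( Base ) * Base -> Ty
( a ) * Base -> Ty
( a ) * ( Ty ) -> Ty
( a ) * ( Pr ) -> Ty
( a ) * ( Base ) -> Ty
( a ) * ( int ) -> Ty
( a ) * ( int ) -> Pr
( a ) * ( int ) -> Base
( a ) * ( int ) -> a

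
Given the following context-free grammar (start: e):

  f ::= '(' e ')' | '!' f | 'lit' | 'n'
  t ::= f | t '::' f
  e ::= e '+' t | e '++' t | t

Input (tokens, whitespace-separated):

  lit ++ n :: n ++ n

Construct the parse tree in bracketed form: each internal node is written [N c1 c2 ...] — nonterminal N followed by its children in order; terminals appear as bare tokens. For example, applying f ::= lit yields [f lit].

e
e ++ t
e ++ t ++ t
t ++ t ++ t
f ++ t ++ t
lit ++ t ++ t
lit ++ t :: f ++ t
lit ++ f :: f ++ t
lit ++ n :: f ++ t
lit ++ n :: n ++ t
lit ++ n :: n ++ f
lit ++ n :: n ++ n

[e [e [e [t [f lit]]] ++ [t [t [f n]] :: [f n]]] ++ [t [f n]]]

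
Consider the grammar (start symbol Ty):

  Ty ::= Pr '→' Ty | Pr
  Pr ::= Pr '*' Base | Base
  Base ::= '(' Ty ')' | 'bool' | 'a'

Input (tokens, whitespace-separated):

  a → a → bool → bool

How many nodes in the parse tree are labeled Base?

[Ty [Pr [Base a]] → [Ty [Pr [Base a]] → [Ty [Pr [Base bool]] → [Ty [Pr [Base bool]]]]]]

4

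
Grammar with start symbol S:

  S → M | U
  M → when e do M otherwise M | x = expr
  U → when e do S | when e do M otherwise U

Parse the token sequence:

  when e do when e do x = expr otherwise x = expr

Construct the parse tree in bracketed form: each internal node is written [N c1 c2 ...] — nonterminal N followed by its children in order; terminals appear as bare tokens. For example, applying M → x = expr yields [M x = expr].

[S [U when e do [S [M when e do [M x = expr] otherwise [M x = expr]]]]]

S
U
when e do S
when e do M
when e do when e do M otherwise M
when e do when e do x = expr otherwise M
when e do when e do x = expr otherwise x = expr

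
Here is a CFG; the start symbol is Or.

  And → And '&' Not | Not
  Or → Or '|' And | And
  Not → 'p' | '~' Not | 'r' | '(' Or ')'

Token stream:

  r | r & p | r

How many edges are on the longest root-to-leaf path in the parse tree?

5

[Or [Or [Or [And [Not r]]] | [And [And [Not r]] & [Not p]]] | [And [Not r]]]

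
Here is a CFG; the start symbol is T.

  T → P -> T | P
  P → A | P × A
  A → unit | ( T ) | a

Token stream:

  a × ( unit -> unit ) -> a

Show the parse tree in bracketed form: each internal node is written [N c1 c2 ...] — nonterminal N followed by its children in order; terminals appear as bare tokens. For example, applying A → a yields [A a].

[T [P [P [A a]] × [A ( [T [P [A unit]] -> [T [P [A unit]]]] )]] -> [T [P [A a]]]]

T
P -> T
P × A -> T
A × A -> T
a × A -> T
a × ( T ) -> T
a × ( P -> T ) -> T
a × ( A -> T ) -> T
a × ( unit -> T ) -> T
a × ( unit -> P ) -> T
a × ( unit -> A ) -> T
a × ( unit -> unit ) -> T
a × ( unit -> unit ) -> P
a × ( unit -> unit ) -> A
a × ( unit -> unit ) -> a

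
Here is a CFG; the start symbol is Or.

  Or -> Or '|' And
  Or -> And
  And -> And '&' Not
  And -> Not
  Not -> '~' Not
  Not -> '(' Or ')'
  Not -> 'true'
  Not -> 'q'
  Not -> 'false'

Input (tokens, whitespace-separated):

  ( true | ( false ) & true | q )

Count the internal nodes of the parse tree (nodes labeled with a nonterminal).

17

[Or [And [Not ( [Or [Or [Or [And [Not true]]] | [And [And [Not ( [Or [And [Not false]]] )]] & [Not true]]] | [And [Not q]]] )]]]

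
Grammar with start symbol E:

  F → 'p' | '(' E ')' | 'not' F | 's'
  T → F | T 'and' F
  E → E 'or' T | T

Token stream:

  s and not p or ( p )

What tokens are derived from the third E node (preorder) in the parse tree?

p

[E [E [T [T [F s]] and [F not [F p]]]] or [T [F ( [E [T [F p]]] )]]]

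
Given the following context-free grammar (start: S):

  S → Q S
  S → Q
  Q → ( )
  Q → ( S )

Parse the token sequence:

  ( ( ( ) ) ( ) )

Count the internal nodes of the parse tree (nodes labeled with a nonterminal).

[S [Q ( [S [Q ( [S [Q ( )]] )] [S [Q ( )]]] )]]

8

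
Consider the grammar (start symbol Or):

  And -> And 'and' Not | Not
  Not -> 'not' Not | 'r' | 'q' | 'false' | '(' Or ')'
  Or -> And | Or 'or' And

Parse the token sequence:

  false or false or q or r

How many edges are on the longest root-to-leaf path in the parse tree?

[Or [Or [Or [Or [And [Not false]]] or [And [Not false]]] or [And [Not q]]] or [And [Not r]]]

6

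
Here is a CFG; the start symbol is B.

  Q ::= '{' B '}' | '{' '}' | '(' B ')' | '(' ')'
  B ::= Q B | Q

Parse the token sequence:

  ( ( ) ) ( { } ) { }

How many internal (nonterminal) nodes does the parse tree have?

[B [Q ( [B [Q ( )]] )] [B [Q ( [B [Q { }]] )] [B [Q { }]]]]

10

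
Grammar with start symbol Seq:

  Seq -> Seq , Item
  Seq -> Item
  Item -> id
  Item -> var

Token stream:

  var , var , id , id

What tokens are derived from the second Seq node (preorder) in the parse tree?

[Seq [Seq [Seq [Seq [Item var]] , [Item var]] , [Item id]] , [Item id]]

var , var , id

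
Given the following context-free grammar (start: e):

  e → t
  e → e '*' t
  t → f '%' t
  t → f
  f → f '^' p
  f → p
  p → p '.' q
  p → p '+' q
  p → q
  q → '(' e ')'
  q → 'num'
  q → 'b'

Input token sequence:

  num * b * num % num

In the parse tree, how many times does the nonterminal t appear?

4

[e [e [e [t [f [p [q num]]]]] * [t [f [p [q b]]]]] * [t [f [p [q num]]] % [t [f [p [q num]]]]]]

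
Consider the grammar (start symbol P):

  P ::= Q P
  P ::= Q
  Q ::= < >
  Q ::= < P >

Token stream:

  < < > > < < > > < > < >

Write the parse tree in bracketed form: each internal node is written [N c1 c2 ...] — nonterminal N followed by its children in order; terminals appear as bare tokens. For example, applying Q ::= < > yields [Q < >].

[P [Q < [P [Q < >]] >] [P [Q < [P [Q < >]] >] [P [Q < >] [P [Q < >]]]]]

P
Q P
< P > P
< Q > P
< < > > P
< < > > Q P
< < > > < P > P
< < > > < Q > P
< < > > < < > > P
< < > > < < > > Q P
< < > > < < > > < > P
< < > > < < > > < > Q
< < > > < < > > < > < >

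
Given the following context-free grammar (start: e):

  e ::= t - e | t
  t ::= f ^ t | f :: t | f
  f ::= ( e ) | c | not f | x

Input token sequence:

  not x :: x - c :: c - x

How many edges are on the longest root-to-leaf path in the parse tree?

[e [t [f not [f x]] :: [t [f x]]] - [e [t [f c] :: [t [f c]]] - [e [t [f x]]]]]

5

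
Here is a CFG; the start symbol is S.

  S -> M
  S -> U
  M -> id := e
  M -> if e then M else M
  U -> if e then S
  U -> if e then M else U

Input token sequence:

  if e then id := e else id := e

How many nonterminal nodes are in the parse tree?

4

[S [M if e then [M id := e] else [M id := e]]]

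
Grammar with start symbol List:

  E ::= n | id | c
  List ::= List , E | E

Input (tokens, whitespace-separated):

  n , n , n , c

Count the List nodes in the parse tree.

[List [List [List [List [E n]] , [E n]] , [E n]] , [E c]]

4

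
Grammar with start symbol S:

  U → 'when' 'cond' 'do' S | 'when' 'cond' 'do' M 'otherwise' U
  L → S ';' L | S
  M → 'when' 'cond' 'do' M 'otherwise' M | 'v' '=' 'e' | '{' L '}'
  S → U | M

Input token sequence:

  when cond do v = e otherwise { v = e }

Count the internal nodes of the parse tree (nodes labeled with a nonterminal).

7

[S [M when cond do [M v = e] otherwise [M { [L [S [M v = e]]] }]]]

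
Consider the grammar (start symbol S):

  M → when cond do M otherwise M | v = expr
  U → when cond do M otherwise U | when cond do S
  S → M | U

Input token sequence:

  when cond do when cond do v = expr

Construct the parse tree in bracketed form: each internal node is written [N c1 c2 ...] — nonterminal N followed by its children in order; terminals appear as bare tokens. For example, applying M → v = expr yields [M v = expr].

[S [U when cond do [S [U when cond do [S [M v = expr]]]]]]

S
U
when cond do S
when cond do U
when cond do when cond do S
when cond do when cond do M
when cond do when cond do v = expr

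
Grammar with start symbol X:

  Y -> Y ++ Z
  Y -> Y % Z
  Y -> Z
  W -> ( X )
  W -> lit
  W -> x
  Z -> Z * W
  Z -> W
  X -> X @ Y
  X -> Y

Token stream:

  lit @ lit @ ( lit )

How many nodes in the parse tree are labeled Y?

[X [X [X [Y [Z [W lit]]]] @ [Y [Z [W lit]]]] @ [Y [Z [W ( [X [Y [Z [W lit]]]] )]]]]

4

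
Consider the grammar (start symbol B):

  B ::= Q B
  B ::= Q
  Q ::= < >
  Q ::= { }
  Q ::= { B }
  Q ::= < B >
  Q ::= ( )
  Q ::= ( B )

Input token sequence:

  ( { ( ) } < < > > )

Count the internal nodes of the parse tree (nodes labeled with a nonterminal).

10

[B [Q ( [B [Q { [B [Q ( )]] }] [B [Q < [B [Q < >]] >]]] )]]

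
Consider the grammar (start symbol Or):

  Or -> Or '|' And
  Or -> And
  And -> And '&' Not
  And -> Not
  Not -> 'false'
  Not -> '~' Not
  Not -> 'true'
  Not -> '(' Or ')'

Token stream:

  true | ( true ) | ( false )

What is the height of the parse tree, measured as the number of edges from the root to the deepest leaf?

7

[Or [Or [Or [And [Not true]]] | [And [Not ( [Or [And [Not true]]] )]]] | [And [Not ( [Or [And [Not false]]] )]]]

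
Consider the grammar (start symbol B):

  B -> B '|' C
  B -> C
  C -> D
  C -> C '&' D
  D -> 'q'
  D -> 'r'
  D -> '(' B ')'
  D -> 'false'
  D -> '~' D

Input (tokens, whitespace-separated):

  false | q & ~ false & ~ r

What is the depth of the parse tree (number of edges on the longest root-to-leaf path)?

5

[B [B [C [D false]]] | [C [C [C [D q]] & [D ~ [D false]]] & [D ~ [D r]]]]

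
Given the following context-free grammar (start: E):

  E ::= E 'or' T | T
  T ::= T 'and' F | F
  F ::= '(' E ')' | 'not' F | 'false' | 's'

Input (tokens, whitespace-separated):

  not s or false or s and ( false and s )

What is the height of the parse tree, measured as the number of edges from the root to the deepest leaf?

[E [E [E [T [F not [F s]]]] or [T [F false]]] or [T [T [F s]] and [F ( [E [T [T [F false]] and [F s]]] )]]]

7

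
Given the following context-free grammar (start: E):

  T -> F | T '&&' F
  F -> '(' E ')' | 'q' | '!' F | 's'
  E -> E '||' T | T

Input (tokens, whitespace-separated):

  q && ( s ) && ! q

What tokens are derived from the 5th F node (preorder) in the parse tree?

[E [T [T [T [F q]] && [F ( [E [T [F s]]] )]] && [F ! [F q]]]]

q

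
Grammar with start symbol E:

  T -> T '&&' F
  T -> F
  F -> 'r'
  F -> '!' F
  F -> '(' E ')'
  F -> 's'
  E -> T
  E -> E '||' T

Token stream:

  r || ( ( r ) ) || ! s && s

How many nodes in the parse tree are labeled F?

7

[E [E [E [T [F r]]] || [T [F ( [E [T [F ( [E [T [F r]]] )]]] )]]] || [T [T [F ! [F s]]] && [F s]]]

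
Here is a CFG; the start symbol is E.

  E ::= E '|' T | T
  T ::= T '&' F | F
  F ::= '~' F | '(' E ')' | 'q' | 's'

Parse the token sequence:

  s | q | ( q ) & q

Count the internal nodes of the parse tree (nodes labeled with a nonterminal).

[E [E [E [T [F s]]] | [T [F q]]] | [T [T [F ( [E [T [F q]]] )]] & [F q]]]

14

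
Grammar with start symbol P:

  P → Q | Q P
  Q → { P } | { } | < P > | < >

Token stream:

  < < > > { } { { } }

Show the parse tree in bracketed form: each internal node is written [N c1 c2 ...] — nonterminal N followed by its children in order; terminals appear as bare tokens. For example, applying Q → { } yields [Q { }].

P
Q P
< P > P
< Q > P
< < > > P
< < > > Q P
< < > > { } P
< < > > { } Q
< < > > { } { P }
< < > > { } { Q }
< < > > { } { { } }

[P [Q < [P [Q < >]] >] [P [Q { }] [P [Q { [P [Q { }]] }]]]]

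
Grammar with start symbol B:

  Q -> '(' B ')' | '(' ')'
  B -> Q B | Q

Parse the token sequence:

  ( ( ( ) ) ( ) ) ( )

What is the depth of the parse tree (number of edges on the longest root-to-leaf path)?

[B [Q ( [B [Q ( [B [Q ( )]] )] [B [Q ( )]]] )] [B [Q ( )]]]

6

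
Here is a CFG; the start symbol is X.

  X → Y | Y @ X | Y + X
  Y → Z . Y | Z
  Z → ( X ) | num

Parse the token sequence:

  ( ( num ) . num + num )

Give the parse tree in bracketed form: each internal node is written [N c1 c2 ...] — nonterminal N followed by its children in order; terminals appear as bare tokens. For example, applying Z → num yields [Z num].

[X [Y [Z ( [X [Y [Z ( [X [Y [Z num]]] )] . [Y [Z num]]] + [X [Y [Z num]]]] )]]]

X
Y
Z
( X )
( Y + X )
( Z . Y + X )
( ( X ) . Y + X )
( ( Y ) . Y + X )
( ( Z ) . Y + X )
( ( num ) . Y + X )
( ( num ) . Z + X )
( ( num ) . num + X )
( ( num ) . num + Y )
( ( num ) . num + Z )
( ( num ) . num + num )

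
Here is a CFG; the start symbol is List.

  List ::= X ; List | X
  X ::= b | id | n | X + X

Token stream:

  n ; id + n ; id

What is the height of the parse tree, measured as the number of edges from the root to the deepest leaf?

[List [X n] ; [List [X [X id] + [X n]] ; [List [X id]]]]

4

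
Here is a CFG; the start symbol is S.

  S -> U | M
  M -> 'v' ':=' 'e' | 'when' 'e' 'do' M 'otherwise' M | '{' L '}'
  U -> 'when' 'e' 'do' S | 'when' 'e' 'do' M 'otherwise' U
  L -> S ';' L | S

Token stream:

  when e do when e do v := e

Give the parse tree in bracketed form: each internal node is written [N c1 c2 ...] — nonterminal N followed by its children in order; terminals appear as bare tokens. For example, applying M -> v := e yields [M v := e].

S
U
when e do S
when e do U
when e do when e do S
when e do when e do M
when e do when e do v := e

[S [U when e do [S [U when e do [S [M v := e]]]]]]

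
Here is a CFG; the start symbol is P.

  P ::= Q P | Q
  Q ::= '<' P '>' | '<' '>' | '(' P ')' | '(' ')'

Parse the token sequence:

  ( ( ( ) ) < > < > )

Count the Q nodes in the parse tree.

5

[P [Q ( [P [Q ( [P [Q ( )]] )] [P [Q < >] [P [Q < >]]]] )]]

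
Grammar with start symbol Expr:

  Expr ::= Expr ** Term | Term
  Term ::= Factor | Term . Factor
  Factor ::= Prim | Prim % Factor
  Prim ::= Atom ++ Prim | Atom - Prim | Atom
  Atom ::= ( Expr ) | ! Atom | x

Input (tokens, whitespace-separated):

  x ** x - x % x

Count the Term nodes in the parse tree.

2

[Expr [Expr [Term [Factor [Prim [Atom x]]]]] ** [Term [Factor [Prim [Atom x] - [Prim [Atom x]]] % [Factor [Prim [Atom x]]]]]]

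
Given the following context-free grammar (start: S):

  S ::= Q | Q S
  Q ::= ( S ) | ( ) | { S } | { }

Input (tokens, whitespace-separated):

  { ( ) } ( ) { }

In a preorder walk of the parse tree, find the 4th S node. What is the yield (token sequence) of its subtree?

{ }

[S [Q { [S [Q ( )]] }] [S [Q ( )] [S [Q { }]]]]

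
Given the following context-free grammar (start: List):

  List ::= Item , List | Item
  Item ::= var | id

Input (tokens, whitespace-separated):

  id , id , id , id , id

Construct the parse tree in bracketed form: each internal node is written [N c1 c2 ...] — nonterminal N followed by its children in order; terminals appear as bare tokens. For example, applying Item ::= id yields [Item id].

List
Item , List
id , List
id , Item , List
id , id , List
id , id , Item , List
id , id , id , List
id , id , id , Item , List
id , id , id , id , List
id , id , id , id , Item
id , id , id , id , id

[List [Item id] , [List [Item id] , [List [Item id] , [List [Item id] , [List [Item id]]]]]]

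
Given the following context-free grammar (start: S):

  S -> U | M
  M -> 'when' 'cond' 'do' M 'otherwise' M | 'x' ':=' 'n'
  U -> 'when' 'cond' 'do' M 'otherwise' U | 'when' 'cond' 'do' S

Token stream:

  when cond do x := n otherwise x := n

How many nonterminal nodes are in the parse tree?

4

[S [M when cond do [M x := n] otherwise [M x := n]]]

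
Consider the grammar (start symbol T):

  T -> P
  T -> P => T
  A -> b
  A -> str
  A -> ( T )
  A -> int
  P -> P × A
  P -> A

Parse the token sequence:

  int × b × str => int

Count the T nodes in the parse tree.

[T [P [P [P [A int]] × [A b]] × [A str]] => [T [P [A int]]]]

2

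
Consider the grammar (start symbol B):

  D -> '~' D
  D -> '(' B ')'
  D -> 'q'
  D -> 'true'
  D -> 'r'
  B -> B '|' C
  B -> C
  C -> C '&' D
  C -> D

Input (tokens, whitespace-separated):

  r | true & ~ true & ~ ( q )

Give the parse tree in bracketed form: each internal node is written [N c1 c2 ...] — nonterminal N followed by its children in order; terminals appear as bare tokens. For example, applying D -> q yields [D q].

B
B | C
C | C
D | C
r | C
r | C & D
r | C & D & D
r | D & D & D
r | true & D & D
r | true & ~ D & D
r | true & ~ true & D
r | true & ~ true & ~ D
r | true & ~ true & ~ ( B )
r | true & ~ true & ~ ( C )
r | true & ~ true & ~ ( D )
r | true & ~ true & ~ ( q )

[B [B [C [D r]]] | [C [C [C [D true]] & [D ~ [D true]]] & [D ~ [D ( [B [C [D q]]] )]]]]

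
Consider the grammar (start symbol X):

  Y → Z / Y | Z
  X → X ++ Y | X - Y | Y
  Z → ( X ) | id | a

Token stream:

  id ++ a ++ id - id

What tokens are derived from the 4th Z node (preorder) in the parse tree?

[X [X [X [X [Y [Z id]]] ++ [Y [Z a]]] ++ [Y [Z id]]] - [Y [Z id]]]

id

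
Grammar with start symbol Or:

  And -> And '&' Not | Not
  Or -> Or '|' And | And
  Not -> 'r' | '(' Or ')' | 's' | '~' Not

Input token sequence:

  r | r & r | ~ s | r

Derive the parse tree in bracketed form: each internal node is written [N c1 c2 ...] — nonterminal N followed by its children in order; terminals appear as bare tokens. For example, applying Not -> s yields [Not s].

Or
Or | And
Or | And | And
Or | And | And | And
And | And | And | And
Not | And | And | And
r | And | And | And
r | And & Not | And | And
r | Not & Not | And | And
r | r & Not | And | And
r | r & r | And | And
r | r & r | Not | And
r | r & r | ~ Not | And
r | r & r | ~ s | And
r | r & r | ~ s | Not
r | r & r | ~ s | r

[Or [Or [Or [Or [And [Not r]]] | [And [And [Not r]] & [Not r]]] | [And [Not ~ [Not s]]]] | [And [Not r]]]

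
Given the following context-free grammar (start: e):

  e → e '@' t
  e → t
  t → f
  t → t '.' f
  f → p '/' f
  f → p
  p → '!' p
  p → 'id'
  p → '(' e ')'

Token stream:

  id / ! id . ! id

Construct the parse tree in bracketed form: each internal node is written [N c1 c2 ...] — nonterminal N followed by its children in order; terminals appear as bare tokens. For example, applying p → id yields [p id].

[e [t [t [f [p id] / [f [p ! [p id]]]]] . [f [p ! [p id]]]]]

e
t
t . f
f . f
p / f . f
id / f . f
id / p . f
id / ! p . f
id / ! id . f
id / ! id . p
id / ! id . ! p
id / ! id . ! id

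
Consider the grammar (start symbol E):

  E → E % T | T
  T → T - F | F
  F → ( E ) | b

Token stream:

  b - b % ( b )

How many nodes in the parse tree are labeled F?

[E [E [T [T [F b]] - [F b]]] % [T [F ( [E [T [F b]]] )]]]

4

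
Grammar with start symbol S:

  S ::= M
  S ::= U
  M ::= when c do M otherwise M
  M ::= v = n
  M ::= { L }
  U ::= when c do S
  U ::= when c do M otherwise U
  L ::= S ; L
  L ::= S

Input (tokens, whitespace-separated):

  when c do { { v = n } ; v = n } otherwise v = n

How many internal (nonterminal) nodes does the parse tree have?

13

[S [M when c do [M { [L [S [M { [L [S [M v = n]]] }]] ; [L [S [M v = n]]]] }] otherwise [M v = n]]]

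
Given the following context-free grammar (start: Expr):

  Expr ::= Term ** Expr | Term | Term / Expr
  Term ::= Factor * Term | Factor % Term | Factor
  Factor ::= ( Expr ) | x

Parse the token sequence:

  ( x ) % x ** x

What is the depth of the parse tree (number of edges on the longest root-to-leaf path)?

[Expr [Term [Factor ( [Expr [Term [Factor x]]] )] % [Term [Factor x]]] ** [Expr [Term [Factor x]]]]

6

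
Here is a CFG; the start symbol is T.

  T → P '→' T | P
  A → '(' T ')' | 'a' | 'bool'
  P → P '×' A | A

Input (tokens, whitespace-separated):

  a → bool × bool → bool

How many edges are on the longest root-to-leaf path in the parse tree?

[T [P [A a]] → [T [P [P [A bool]] × [A bool]] → [T [P [A bool]]]]]

5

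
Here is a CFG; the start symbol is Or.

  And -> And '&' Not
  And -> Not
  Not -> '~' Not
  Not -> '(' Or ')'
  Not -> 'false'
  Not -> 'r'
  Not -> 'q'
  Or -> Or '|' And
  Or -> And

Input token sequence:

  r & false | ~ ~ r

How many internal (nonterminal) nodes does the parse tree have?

[Or [Or [And [And [Not r]] & [Not false]]] | [And [Not ~ [Not ~ [Not r]]]]]

10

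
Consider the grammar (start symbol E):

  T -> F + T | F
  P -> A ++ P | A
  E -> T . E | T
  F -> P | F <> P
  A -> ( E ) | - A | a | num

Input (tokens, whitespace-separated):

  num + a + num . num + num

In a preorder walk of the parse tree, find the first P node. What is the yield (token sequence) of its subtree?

num

[E [T [F [P [A num]]] + [T [F [P [A a]]] + [T [F [P [A num]]]]]] . [E [T [F [P [A num]]] + [T [F [P [A num]]]]]]]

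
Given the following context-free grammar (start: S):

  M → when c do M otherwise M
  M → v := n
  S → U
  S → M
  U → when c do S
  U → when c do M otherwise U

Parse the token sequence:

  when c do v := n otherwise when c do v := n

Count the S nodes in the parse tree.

2

[S [U when c do [M v := n] otherwise [U when c do [S [M v := n]]]]]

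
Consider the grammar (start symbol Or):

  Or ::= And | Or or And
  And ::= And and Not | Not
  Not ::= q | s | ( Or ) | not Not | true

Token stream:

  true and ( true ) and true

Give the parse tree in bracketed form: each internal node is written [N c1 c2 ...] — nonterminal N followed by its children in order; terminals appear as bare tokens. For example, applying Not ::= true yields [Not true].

Or
And
And and Not
And and Not and Not
Not and Not and Not
true and Not and Not
true and ( Or ) and Not
true and ( And ) and Not
true and ( Not ) and Not
true and ( true ) and Not
true and ( true ) and true

[Or [And [And [And [Not true]] and [Not ( [Or [And [Not true]]] )]] and [Not true]]]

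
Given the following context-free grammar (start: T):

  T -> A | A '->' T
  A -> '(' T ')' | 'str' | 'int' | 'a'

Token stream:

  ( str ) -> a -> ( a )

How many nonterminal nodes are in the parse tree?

[T [A ( [T [A str]] )] -> [T [A a] -> [T [A ( [T [A a]] )]]]]

10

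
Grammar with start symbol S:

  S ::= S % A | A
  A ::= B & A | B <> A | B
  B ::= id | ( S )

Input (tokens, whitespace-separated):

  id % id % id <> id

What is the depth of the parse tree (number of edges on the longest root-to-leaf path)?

5

[S [S [S [A [B id]]] % [A [B id]]] % [A [B id] <> [A [B id]]]]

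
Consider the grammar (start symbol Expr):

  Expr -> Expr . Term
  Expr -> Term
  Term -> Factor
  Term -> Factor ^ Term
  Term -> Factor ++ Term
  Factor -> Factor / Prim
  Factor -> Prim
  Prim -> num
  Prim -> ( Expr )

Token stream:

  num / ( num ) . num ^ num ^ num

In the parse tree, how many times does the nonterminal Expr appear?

[Expr [Expr [Term [Factor [Factor [Prim num]] / [Prim ( [Expr [Term [Factor [Prim num]]]] )]]]] . [Term [Factor [Prim num]] ^ [Term [Factor [Prim num]] ^ [Term [Factor [Prim num]]]]]]

3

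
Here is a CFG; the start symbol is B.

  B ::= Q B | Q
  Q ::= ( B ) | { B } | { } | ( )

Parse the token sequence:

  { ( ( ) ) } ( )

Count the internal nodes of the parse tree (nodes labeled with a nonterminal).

8

[B [Q { [B [Q ( [B [Q ( )]] )]] }] [B [Q ( )]]]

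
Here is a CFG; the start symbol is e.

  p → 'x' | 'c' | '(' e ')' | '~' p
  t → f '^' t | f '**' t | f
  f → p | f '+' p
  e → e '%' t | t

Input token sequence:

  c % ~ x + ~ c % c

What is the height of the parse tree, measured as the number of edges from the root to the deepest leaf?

7

[e [e [e [t [f [p c]]]] % [t [f [f [p ~ [p x]]] + [p ~ [p c]]]]] % [t [f [p c]]]]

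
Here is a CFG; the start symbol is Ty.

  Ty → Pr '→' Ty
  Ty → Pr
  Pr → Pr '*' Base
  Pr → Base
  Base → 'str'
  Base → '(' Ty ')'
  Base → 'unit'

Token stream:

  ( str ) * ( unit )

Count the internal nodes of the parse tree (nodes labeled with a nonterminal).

[Ty [Pr [Pr [Base ( [Ty [Pr [Base str]]] )]] * [Base ( [Ty [Pr [Base unit]]] )]]]

11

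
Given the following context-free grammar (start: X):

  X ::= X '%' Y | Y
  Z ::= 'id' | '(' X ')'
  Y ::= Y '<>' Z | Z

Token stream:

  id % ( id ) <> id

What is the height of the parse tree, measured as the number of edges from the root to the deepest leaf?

7

[X [X [Y [Z id]]] % [Y [Y [Z ( [X [Y [Z id]]] )]] <> [Z id]]]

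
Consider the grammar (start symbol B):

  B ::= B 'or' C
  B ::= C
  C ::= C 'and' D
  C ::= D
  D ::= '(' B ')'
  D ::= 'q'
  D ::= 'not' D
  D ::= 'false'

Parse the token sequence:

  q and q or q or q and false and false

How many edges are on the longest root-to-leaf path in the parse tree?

6

[B [B [B [C [C [D q]] and [D q]]] or [C [D q]]] or [C [C [C [D q]] and [D false]] and [D false]]]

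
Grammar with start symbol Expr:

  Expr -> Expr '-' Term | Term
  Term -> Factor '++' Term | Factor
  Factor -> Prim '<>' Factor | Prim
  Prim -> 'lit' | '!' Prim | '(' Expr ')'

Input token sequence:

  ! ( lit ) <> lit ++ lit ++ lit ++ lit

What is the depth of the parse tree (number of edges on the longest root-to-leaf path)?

9

[Expr [Term [Factor [Prim ! [Prim ( [Expr [Term [Factor [Prim lit]]]] )]] <> [Factor [Prim lit]]] ++ [Term [Factor [Prim lit]] ++ [Term [Factor [Prim lit]] ++ [Term [Factor [Prim lit]]]]]]]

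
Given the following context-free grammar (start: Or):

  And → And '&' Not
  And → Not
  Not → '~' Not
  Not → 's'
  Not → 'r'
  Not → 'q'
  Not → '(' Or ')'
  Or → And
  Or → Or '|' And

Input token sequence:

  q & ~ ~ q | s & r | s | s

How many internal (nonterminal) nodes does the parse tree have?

18

[Or [Or [Or [Or [And [And [Not q]] & [Not ~ [Not ~ [Not q]]]]] | [And [And [Not s]] & [Not r]]] | [And [Not s]]] | [And [Not s]]]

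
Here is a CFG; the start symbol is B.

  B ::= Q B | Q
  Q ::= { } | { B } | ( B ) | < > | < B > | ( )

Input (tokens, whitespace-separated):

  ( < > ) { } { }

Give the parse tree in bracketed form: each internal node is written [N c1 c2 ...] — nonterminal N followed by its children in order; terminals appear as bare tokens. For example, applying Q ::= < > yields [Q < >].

B
Q B
( B ) B
( Q ) B
( < > ) B
( < > ) Q B
( < > ) { } B
( < > ) { } Q
( < > ) { } { }

[B [Q ( [B [Q < >]] )] [B [Q { }] [B [Q { }]]]]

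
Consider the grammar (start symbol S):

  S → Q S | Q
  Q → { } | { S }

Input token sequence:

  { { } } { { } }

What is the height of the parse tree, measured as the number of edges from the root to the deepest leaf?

5

[S [Q { [S [Q { }]] }] [S [Q { [S [Q { }]] }]]]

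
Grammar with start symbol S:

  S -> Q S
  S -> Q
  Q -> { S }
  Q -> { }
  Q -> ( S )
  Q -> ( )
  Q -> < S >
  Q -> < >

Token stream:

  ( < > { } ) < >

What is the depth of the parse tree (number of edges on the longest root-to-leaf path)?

[S [Q ( [S [Q < >] [S [Q { }]]] )] [S [Q < >]]]

5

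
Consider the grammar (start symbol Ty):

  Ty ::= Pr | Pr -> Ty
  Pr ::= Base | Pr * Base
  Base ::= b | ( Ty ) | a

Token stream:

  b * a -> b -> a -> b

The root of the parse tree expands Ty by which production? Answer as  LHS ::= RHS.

[Ty [Pr [Pr [Base b]] * [Base a]] -> [Ty [Pr [Base b]] -> [Ty [Pr [Base a]] -> [Ty [Pr [Base b]]]]]]

Ty ::= Pr -> Ty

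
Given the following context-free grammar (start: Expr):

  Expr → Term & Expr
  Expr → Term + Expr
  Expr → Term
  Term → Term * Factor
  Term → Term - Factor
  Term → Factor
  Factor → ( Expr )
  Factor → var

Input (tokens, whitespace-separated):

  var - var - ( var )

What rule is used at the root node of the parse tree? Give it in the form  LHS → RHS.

Expr → Term

[Expr [Term [Term [Term [Factor var]] - [Factor var]] - [Factor ( [Expr [Term [Factor var]]] )]]]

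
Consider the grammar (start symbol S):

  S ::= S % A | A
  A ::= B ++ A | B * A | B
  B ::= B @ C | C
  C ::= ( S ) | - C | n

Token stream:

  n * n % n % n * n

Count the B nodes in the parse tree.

[S [S [S [A [B [C n]] * [A [B [C n]]]]] % [A [B [C n]]]] % [A [B [C n]] * [A [B [C n]]]]]

5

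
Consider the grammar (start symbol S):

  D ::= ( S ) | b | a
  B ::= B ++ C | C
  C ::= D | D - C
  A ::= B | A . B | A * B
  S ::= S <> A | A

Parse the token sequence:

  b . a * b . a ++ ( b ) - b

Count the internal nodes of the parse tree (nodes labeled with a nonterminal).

[S [A [A [A [A [B [C [D b]]]] . [B [C [D a]]]] * [B [C [D b]]]] . [B [B [C [D a]]] ++ [C [D ( [S [A [B [C [D b]]]]] )] - [C [D b]]]]]]

27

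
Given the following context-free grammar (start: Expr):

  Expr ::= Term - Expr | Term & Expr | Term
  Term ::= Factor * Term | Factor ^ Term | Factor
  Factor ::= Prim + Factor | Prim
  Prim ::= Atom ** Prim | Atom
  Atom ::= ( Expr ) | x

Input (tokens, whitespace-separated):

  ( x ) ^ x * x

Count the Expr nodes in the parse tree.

[Expr [Term [Factor [Prim [Atom ( [Expr [Term [Factor [Prim [Atom x]]]]] )]]] ^ [Term [Factor [Prim [Atom x]]] * [Term [Factor [Prim [Atom x]]]]]]]

2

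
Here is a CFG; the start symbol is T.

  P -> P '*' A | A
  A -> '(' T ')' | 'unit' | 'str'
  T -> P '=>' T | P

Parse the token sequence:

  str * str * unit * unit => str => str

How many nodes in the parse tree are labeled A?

6

[T [P [P [P [P [A str]] * [A str]] * [A unit]] * [A unit]] => [T [P [A str]] => [T [P [A str]]]]]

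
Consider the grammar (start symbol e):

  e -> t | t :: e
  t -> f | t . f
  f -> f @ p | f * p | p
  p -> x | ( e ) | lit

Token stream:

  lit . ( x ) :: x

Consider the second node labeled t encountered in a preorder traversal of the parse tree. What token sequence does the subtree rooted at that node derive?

lit

[e [t [t [f [p lit]]] . [f [p ( [e [t [f [p x]]]] )]]] :: [e [t [f [p x]]]]]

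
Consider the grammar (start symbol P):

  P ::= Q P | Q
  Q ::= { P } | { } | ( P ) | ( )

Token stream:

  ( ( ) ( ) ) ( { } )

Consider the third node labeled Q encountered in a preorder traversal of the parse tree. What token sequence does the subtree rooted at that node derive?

[P [Q ( [P [Q ( )] [P [Q ( )]]] )] [P [Q ( [P [Q { }]] )]]]

( )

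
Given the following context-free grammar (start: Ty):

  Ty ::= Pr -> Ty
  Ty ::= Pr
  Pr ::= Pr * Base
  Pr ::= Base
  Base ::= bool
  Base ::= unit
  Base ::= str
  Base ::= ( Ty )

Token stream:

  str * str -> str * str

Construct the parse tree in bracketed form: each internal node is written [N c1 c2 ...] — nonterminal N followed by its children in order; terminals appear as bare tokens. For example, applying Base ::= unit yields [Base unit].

Ty
Pr -> Ty
Pr * Base -> Ty
Base * Base -> Ty
str * Base -> Ty
str * str -> Ty
str * str -> Pr
str * str -> Pr * Base
str * str -> Base * Base
str * str -> str * Base
str * str -> str * str

[Ty [Pr [Pr [Base str]] * [Base str]] -> [Ty [Pr [Pr [Base str]] * [Base str]]]]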